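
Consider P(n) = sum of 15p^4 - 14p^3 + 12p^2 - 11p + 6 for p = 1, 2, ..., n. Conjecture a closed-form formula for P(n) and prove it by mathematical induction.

We claim P(n) = n(3n^4 + 4n^3 + 2n^2 - 3n + 2) for all n ≥ 1.
When n = 1: P(1) = 8, and the closed form gives 8. They agree.
For the inductive step, assume it holds for an arbitrary p ≥ 1, so P(p) = p(3p^4 + 4p^3 + 2p^2 - 3p + 2).
Then P(p+1) = P(p) + (15p^4 + 46p^3 + 60p^2 + 31p + 8) = (p(3p^4 + 4p^3 + 2p^2 - 3p + 2)) + (15p^4 + 46p^3 + 60p^2 + 31p + 8).
Simplifying, P(p+1) = (p + 1)(3p^4 + 16p^3 + 32p^2 + 25p + 8) = (p+1)(3(p+1)^4 + 4(p+1)^3 + 2(p+1)^2 - 3(p+1) + 2),
which is the closed form with n = p+1.
By the principle of mathematical induction, the result holds for all n ≥ 1.

P(n) = n(3n^4 + 4n^3 + 2n^2 - 3n + 2)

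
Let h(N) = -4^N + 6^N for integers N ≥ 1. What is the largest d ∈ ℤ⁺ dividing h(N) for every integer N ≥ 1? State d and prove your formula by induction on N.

d = 2

Computing the first values: h(1) = 2 and h(2) = 20; gcd(2, 20) = 2, so d ≤ 2.
We prove 2 | -4^N + 6^N for all N ≥ 1 by induction on N.
Base case (N = 1): h(1) = 2 = 2·(1), so 2 | h(1).
Inductive step: suppose the statement holds for some i ≥ 1, i.e. 2 | h(i). Then
6^{i+1} − 4^{i+1} = 6·6^i − 4·4^i = 6·(6^i − 4^i) + (2)·4^i. The first term is divisible by 2 by the inductive hypothesis, and the second term (2)·4^i is divisible by 2 since 2 | 2. Hence 2 | h(i+1).
By induction, the statement is established for all N ≥ 1.
Therefore the largest such d is 2.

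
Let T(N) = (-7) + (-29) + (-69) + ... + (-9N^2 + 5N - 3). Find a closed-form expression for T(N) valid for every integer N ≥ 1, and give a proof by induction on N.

T(N) = -N(3N^2 + 2N + 2)

We claim T(N) = -N(3N^2 + 2N + 2) for all N ≥ 1.
Base case (N = 1): T(1) = -7, and the closed form gives -7. They agree.
Suppose the result is true for N = j, so T(j) = j(-3j^2 - 2j - 2).
Then T(j+1) = T(j) + (5j - 9(j + 1)^2 + 2) = (j(-3j^2 - 2j - 2)) + (5j - 9(j + 1)^2 + 2).
Simplifying, T(j+1) = -(j + 1)(3j^2 + 8j + 7) = -(j+1)(3(j+1)^2 + 2(j+1) + 2),
which is the closed form with N = j+1.
Hence, by induction on N, the claim holds for every N ≥ 1.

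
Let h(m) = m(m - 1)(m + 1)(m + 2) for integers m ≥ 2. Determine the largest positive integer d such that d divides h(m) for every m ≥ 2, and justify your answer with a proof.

d = 24

Computing the first values: h(2) = 24 and h(3) = 120; gcd(24, 120) = 24, so d ≤ 24.
We prove 24 | m(m - 1)(m + 1)(m + 2) for all m ≥ 2 by induction on m.
Base case (m = 2): h(2) = 24 = 24·(1), so 24 | h(2).
For the inductive step, assume it holds for an arbitrary p ≥ 2, i.e. 24 | h(p). Then
h(p+1) − h(p) = p·(p+1)·(p+2)·(p+3) − (p-1)·p·(p+1)·(p+2) = p·(p+1)·(p+2)·[(p+3) − (p-1)] = 4·p·(p+1)·(p+2). The product of 3 consecutive integers is divisible by (3)! = 6, so h(p+1) − h(p) is divisible by 4·6 = 24. By the inductive hypothesis 24 | h(p), hence 24 | h(p+1).
By induction, the statement is established for all m ≥ 2.
Therefore the largest such d is 24.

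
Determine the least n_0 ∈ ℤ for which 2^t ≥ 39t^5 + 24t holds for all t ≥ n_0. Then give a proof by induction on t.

n_0 = 30

At t = 29: 536870912 < 799935507, so the inequality fails and n_0 ≥ 30. We prove 2^t ≥ 39t^5 + 24t for all t ≥ 30.
When t = 30: 2^t = 1073741824 and 39t^5 + 24t = 947700720, so 1073741824 ≥ 947700720.
Suppose the result is true for t = m, so 2^m ≥ 39m^5 + 24m.
Then 2^(m + 1) = 2·(2^m) ≥ 2·(39m^5 + 24m).
Also, for m ≥ 30 we have 2·(39m^5 + 24m) ≥ 39(m+1)^5 + 24(m+1), since 2·(39m^5 + 24m) − (39(m+1)^5 + 24(m+1)) = 39m^5 - 195m^4 - 390m^3 - 390m^2 - 171m - 63, which is nonnegative for all m ≥ 30.
Combining, 2^(m + 1) ≥ 39(m+1)^5 + 24(m+1).
This completes the induction.
Hence the smallest such n_0 is 30.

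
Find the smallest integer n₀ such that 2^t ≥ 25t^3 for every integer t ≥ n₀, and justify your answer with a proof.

At t = 16: 65536 < 102400, so the inequality fails and n₀ ≥ 17. We prove 2^t ≥ 25t^3 for all t ≥ 17.
Base case (t = 17): 2^t = 131072 and 25t^3 = 122825, so 131072 ≥ 122825.
Suppose the result is true for t = p, so 2^p ≥ 25p^3.
Then 2^(p + 1) = 2·(2^p) ≥ 2·(25p^3).
Also, for p ≥ 17 we have 2·(25p^3) ≥ 25(p+1)^3, since 2 ≥ (1 + 1/p)^3 for all p ≥ 17.
Combining, 2^(p + 1) ≥ 25(p+1)^3.
By the principle of mathematical induction, the result holds for all t ≥ 17.
Hence the smallest such n₀ is 17.

n₀ = 17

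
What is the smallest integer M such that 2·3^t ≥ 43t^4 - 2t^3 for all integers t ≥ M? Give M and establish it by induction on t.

M = 12

At t = 11: 354294 < 626901, so the inequality fails and M ≥ 12. We prove 2·3^t ≥ 43t^4 - 2t^3 for all t ≥ 12.
When t = 12: 2·3^t = 1062882 and 43t^4 - 2t^3 = 888192, so 1062882 ≥ 888192.
Inductive step: assume the claim holds for t = j, so 2·3^j ≥ 43j^4 - 2j^3.
Then 2·3^(j + 1) = 3·(2·3^j) ≥ 3·(43j^4 - 2j^3).
Also, for j ≥ 12 we have 3·(43j^4 - 2j^3) ≥ 43(j+1)^4 - 2(j+1)^3, since 3·(43j^4 - 2j^3) − (43(j+1)^4 - 2(j+1)^3) = 86j^4 - 176j^3 - 252j^2 - 166j - 41, which is nonnegative for all j ≥ 12.
Combining, 2·3^(j + 1) ≥ 43(j+1)^4 - 2(j+1)^3.
By induction, the statement is established for all t ≥ 12.
Hence the smallest such M is 12.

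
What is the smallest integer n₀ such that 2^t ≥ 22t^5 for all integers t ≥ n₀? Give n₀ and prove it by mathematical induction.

n₀ = 29

At t = 28: 268435456 < 378628096, so the inequality fails and n₀ ≥ 29. We prove 2^t ≥ 22t^5 for all t ≥ 29.
Base case (t = 29): 2^t = 536870912 and 22t^5 = 451245278, so 536870912 ≥ 451245278.
For the inductive step, assume it holds for an arbitrary r ≥ 29, so 2^r ≥ 22r^5.
Then 2^(r + 1) = 2·(2^r) ≥ 2·(22r^5).
Also, for r ≥ 29 we have 2·(22r^5) ≥ 22(r+1)^5, since 2 ≥ (1 + 1/r)^5 for all r ≥ 29.
Combining, 2^(r + 1) ≥ 22(r+1)^5.
By induction, the statement is established for all t ≥ 29.
Hence the smallest such n₀ is 29.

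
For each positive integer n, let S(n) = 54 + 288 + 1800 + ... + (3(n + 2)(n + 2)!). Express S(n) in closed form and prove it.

We claim S(n) = 3(n + 3)! - 18 for all n ≥ 1.
For the base case n = 1: S(1) = 54, and the closed form gives 54. They agree.
Inductive step: assume the claim holds for n = j, so S(j) = 3(j + 3)! - 18.
Then S(j+1) = S(j) + (3(j + 3)(j + 3)!) = (3(j + 3)! - 18) + (3(j + 3)(j + 3)!).
Simplifying, S(j+1) = 3((j+1) + 3)! - 18,
which is the closed form with n = j+1.
This completes the induction.

S(n) = 3(n + 3)! - 18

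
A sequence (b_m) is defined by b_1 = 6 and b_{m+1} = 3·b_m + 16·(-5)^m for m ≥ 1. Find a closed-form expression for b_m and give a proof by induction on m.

b_m = -2(-5)^m - 4·3^(m - 1)

Computing the first terms: b_1 = 6, b_2 = -62, b_3 = 214. This suggests b_m = -2(-5)^m - 4·3^(m - 1).
When m = 1: the formula gives 6 = 6 = b_1.
For the inductive step, assume it holds for an arbitrary i ≥ 1, so b_i = -2(-5)^i - 4·3^(i - 1).
Then b_{i+1} = 3·b_i + 16·(-5)^i = 3·(-2(-5)^i - 4·3^(i - 1)) + 16·(-5)^i = -2(-5)^(i + 1) - 4·3^i = -2(-5)^(i+1) - 4·3^((i+1) - 1),
which is the claimed formula at m = i+1.
This completes the induction.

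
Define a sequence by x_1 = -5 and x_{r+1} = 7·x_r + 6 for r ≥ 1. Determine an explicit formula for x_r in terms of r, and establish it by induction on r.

x_r = -4·7^(r - 1) - 1

Computing the first terms: x_1 = -5, x_2 = -29, x_3 = -197. This suggests x_r = -4·7^(r - 1) - 1.
Base step (r = 1): the formula gives -5 = -5 = x_1.
Inductive step: suppose the statement holds for some i ≥ 1, so x_i = -4·7^(i - 1) - 1.
Then x_{i+1} = 7·x_i + 6 = 7·(-4·7^(i - 1) - 1) + 6 = -4·7^i - 1 = -4·7^((i+1) - 1) - 1,
which is the claimed formula at r = i+1.
Hence, by induction on r, the claim holds for every r ≥ 1.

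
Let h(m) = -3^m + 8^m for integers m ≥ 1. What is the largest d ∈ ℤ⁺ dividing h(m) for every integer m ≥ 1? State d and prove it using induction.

d = 5

Computing the first values: h(1) = 5 and h(2) = 55; gcd(5, 55) = 5, so d ≤ 5.
We prove 5 | -3^m + 8^m for all m ≥ 1 by induction on m.
When m = 1: h(1) = 5 = 5·(1), so 5 | h(1).
For the inductive step, assume it holds for an arbitrary i ≥ 1, i.e. 5 | h(i). Then
8^{i+1} − 3^{i+1} = 8·8^i − 3·3^i = 8·(8^i − 3^i) + (5)·3^i. The first term is divisible by 5 by the inductive hypothesis, and the second term (5)·3^i is divisible by 5 since 5 | 5. Hence 5 | h(i+1).
By induction, the statement is established for all m ≥ 1.
Therefore the largest such d is 5.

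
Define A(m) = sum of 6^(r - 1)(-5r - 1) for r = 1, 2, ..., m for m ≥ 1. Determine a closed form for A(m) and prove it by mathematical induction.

We claim A(m) = -6^m·m for all m ≥ 1.
For the base case m = 1: A(1) = -6, and the closed form gives -6. They agree.
Inductive step: suppose the statement holds for some r ≥ 1, so A(r) = -6^r·r.
Then A(r+1) = A(r) + (6^r(-5r - 6)) = (-6^r·r) + (6^r(-5r - 6)).
Simplifying, A(r+1) = 6^(r + 1)(-r - 1) = -6^(r+1)·(r+1),
which is the closed form with m = r+1.
By the principle of mathematical induction, the result holds for all m ≥ 1.

A(m) = -6^m·m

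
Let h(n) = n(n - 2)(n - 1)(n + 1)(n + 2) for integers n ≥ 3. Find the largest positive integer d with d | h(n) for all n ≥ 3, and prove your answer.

Computing the first values: h(3) = 120 and h(4) = 720; gcd(120, 720) = 120, so d ≤ 120.
We prove 120 | n(n - 2)(n - 1)(n + 1)(n + 2) for all n ≥ 3 by induction on n.
For the base case n = 3: h(3) = 120 = 120·(1), so 120 | h(3).
For the inductive step, assume it holds for an arbitrary j ≥ 3, i.e. 120 | h(j). Then
h(j+1) − h(j) = (j-1)·j·(j+1)·(j+2)·(j+3) − (j-2)·(j-1)·j·(j+1)·(j+2) = (j-1)·j·(j+1)·(j+2)·[(j+3) − (j-2)] = 5·(j-1)·j·(j+1)·(j+2). The product of 4 consecutive integers is divisible by (4)! = 24, so h(j+1) − h(j) is divisible by 5·24 = 120. By the inductive hypothesis 120 | h(j), hence 120 | h(j+1).
By the principle of mathematical induction, the result holds for all n ≥ 3.
Therefore the largest such d is 120.

d = 120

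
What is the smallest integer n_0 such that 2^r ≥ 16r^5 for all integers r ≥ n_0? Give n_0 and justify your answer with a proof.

At r = 28: 268435456 < 275365888, so the inequality fails and n_0 ≥ 29. We prove 2^r ≥ 16r^5 for all r ≥ 29.
For the base case r = 29: 2^r = 536870912 and 16r^5 = 328178384, so 536870912 ≥ 328178384.
Inductive step: assume the claim holds for r = k, so 2^k ≥ 16k^5.
Then 2^(k + 1) = 2·(2^k) ≥ 2·(16k^5).
Also, for k ≥ 29 we have 2·(16k^5) ≥ 16(k+1)^5, since 2 ≥ (1 + 1/k)^5 for all k ≥ 29.
Combining, 2^(k + 1) ≥ 16(k+1)^5.
This completes the induction.
Hence the smallest such n_0 is 29.

n_0 = 29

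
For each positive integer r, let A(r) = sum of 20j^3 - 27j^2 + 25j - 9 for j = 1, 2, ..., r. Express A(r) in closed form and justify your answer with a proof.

A(r) = r(5r^3 + r^2 + 4r - 1)

We claim A(r) = r(5r^3 + r^2 + 4r - 1) for all r ≥ 1.
Base step (r = 1): A(1) = 9, and the closed form gives 9. They agree.
For the inductive step, assume it holds for an arbitrary j ≥ 1, so A(j) = j(5j^3 + j^2 + 4j - 1).
Then A(j+1) = A(j) + (20j^3 + 33j^2 + 31j + 9) = (j(5j^3 + j^2 + 4j - 1)) + (20j^3 + 33j^2 + 31j + 9).
Simplifying, A(j+1) = (j + 1)(5j^3 + 16j^2 + 21j + 9) = (j+1)(5(j+1)^3 + (j+1)^2 + 4(j+1) - 1),
which is the closed form with r = j+1.
By the principle of mathematical induction, the result holds for all r ≥ 1.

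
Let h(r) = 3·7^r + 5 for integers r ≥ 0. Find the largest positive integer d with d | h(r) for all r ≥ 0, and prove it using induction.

Computing the first values: h(0) = 8 and h(1) = 26; gcd(8, 26) = 2, so d ≤ 2.
We prove 2 | 3·7^r + 5 for all r ≥ 0 by induction on r.
Base case (r = 0): h(0) = 8 = 2·(4), so 2 | h(0).
Inductive step: assume the claim holds for r = m, i.e. 2 | h(m). Then
h(m+1) = 3·7^(m+1) + 5 = 7·(3·7^m + 5) - 30 = 7·h(m) - 30. The first term is divisible by 2 by the inductive hypothesis, and -30 is divisible by 2. Hence 2 | h(m+1).
Hence, by induction on r, the claim holds for every r ≥ 0.
Therefore the largest such d is 2.

d = 2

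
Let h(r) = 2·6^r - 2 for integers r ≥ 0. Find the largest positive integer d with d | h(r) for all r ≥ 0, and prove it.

Computing the first values: h(0) = 0 and h(1) = 10; gcd(0, 10) = 10, so d ≤ 10.
We prove 10 | 2·6^r - 2 for all r ≥ 0 by induction on r.
For the base case r = 0: h(0) = 0 = 10·(0), so 10 | h(0).
Inductive step: assume the claim holds for r = m, i.e. 10 | h(m). Then
h(m+1) = 2·6^(m+1) - 2 = 6·(2·6^m - 2) + 10 = 6·h(m) + 10. The first term is divisible by 10 by the inductive hypothesis, and 10 is divisible by 10. Hence 10 | h(m+1).
By the principle of mathematical induction, the result holds for all r ≥ 0.
Therefore the largest such d is 10.

d = 10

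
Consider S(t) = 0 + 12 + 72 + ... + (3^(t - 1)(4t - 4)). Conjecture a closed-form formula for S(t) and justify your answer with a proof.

We claim S(t) = 3^t(2t - 3) + 3 for all t ≥ 1.
When t = 1: S(1) = 0, and the closed form gives 0. They agree.
Inductive step: assume the claim holds for t = i, so S(i) = 3^i(2i - 3) + 3.
Then S(i+1) = S(i) + (4·3^i·i) = (3^i(2i - 3) + 3) + (4·3^i·i).
Simplifying, S(i+1) = 6·3^i·i - 3·3^i + 3 = 3^(i+1)(2(i+1) - 3) + 3,
which is the closed form with t = i+1.
This completes the induction.

S(t) = 3^t(2t - 3) + 3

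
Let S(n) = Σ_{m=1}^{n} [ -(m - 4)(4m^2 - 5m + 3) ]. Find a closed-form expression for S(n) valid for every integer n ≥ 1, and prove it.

S(n) = -n(n^3 - 5n^2 + 2n - 4)

We claim S(n) = -n(n^3 - 5n^2 + 2n - 4) for all n ≥ 1.
For the base case n = 1: S(1) = 6, and the closed form gives 6. They agree.
For the inductive step, assume it holds for an arbitrary m ≥ 1, so S(m) = m(-m^3 + 5m^2 - 2m + 4).
Then S(m+1) = S(m) + ((m - 3)(5m - 4(m + 1)^2 + 2)) = (m(-m^3 + 5m^2 - 2m + 4)) + ((m - 3)(5m - 4(m + 1)^2 + 2)).
Simplifying, S(m+1) = -(m + 1)(m^3 - 2m^2 - 5m - 6) = -(m+1)((m+1)^3 - 5(m+1)^2 + 2(m+1) - 4),
which is the closed form with n = m+1.
By the principle of mathematical induction, the result holds for all n ≥ 1.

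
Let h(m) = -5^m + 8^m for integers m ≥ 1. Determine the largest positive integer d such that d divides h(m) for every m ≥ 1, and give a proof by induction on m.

d = 3

Computing the first values: h(1) = 3 and h(2) = 39; gcd(3, 39) = 3, so d ≤ 3.
We prove 3 | -5^m + 8^m for all m ≥ 1 by induction on m.
When m = 1: h(1) = 3 = 3·(1), so 3 | h(1).
For the inductive step, assume it holds for an arbitrary j ≥ 1, i.e. 3 | h(j). Then
8^{j+1} − 5^{j+1} = 8·8^j − 5·5^j = 8·(8^j − 5^j) + (3)·5^j. The first term is divisible by 3 by the inductive hypothesis, and the second term (3)·5^j is divisible by 3 since 3 | 3. Hence 3 | h(j+1).
Hence, by induction on m, the claim holds for every m ≥ 1.
Therefore the largest such d is 3.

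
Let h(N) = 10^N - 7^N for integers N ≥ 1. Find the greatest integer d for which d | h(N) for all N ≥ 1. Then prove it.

d = 3

Computing the first values: h(1) = 3 and h(2) = 51; gcd(3, 51) = 3, so d ≤ 3.
We prove 3 | 10^N - 7^N for all N ≥ 1 by induction on N.
Base step (N = 1): h(1) = 3 = 3·(1), so 3 | h(1).
Inductive step: suppose the statement holds for some j ≥ 1, i.e. 3 | h(j). Then
10^{j+1} − 7^{j+1} = 10·10^j − 7·7^j = 10·(10^j − 7^j) + (3)·7^j. The first term is divisible by 3 by the inductive hypothesis, and the second term (3)·7^j is divisible by 3 since 3 | 3. Hence 3 | h(j+1).
This completes the induction.
Therefore the largest such d is 3.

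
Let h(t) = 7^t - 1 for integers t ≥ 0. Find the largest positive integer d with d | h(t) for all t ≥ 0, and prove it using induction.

d = 6

Computing the first values: h(0) = 0 and h(1) = 6; gcd(0, 6) = 6, so d ≤ 6.
We prove 6 | 7^t - 1 for all t ≥ 0 by induction on t.
Base step (t = 0): h(0) = 0 = 6·(0), so 6 | h(0).
For the inductive step, assume it holds for an arbitrary j ≥ 0, i.e. 6 | h(j). Then
h(j+1) = 7^(j+1) - 1 = 7·(7^j - 1) + 6 = 7·h(j) + 6. The first term is divisible by 6 by the inductive hypothesis, and 6 is divisible by 6. Hence 6 | h(j+1).
By induction, the statement is established for all t ≥ 0.
Therefore the largest such d is 6.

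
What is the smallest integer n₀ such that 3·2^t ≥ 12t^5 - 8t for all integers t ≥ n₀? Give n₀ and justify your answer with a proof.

n₀ = 26

At t = 25: 100663296 < 117187300, so the inequality fails and n₀ ≥ 26. We prove 3·2^t ≥ 12t^5 - 8t for all t ≥ 26.
Base step (t = 26): 3·2^t = 201326592 and 12t^5 - 8t = 142576304, so 201326592 ≥ 142576304.
Inductive step: assume the claim holds for t = k, so 3·2^k ≥ 12k^5 - 8k.
Then 3·2^(k + 1) = 2·(3·2^k) ≥ 2·(12k^5 - 8k).
Also, for k ≥ 26 we have 2·(12k^5 - 8k) ≥ 12(k+1)^5 - 8(k+1), since 2·(12k^5 - 8k) − (12(k+1)^5 - 8(k+1)) = 12k^5 - 60k^4 - 120k^3 - 120k^2 - 68k - 4, which is nonnegative for all k ≥ 26.
Combining, 3·2^(k + 1) ≥ 12(k+1)^5 - 8(k+1).
Hence, by induction on t, the claim holds for every t ≥ 26.
Hence the smallest such n₀ is 26.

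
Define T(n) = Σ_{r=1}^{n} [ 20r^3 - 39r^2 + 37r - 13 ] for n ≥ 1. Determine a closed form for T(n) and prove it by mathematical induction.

T(n) = n(5n^3 - 3n^2 + 4n - 1)

We claim T(n) = n(5n^3 - 3n^2 + 4n - 1) for all n ≥ 1.
For the base case n = 1: T(1) = 5, and the closed form gives 5. They agree.
For the inductive step, assume it holds for an arbitrary r ≥ 1, so T(r) = r(5r^3 - 3r^2 + 4r - 1).
Then T(r+1) = T(r) + (20r^3 + 21r^2 + 19r + 5) = (r(5r^3 - 3r^2 + 4r - 1)) + (20r^3 + 21r^2 + 19r + 5).
Simplifying, T(r+1) = (r + 1)(5r^3 + 12r^2 + 13r + 5) = (r+1)(5(r+1)^3 - 3(r+1)^2 + 4(r+1) - 1),
which is the closed form with n = r+1.
By the principle of mathematical induction, the result holds for all n ≥ 1.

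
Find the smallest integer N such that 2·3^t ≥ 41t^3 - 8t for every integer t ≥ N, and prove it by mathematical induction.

At t = 8: 13122 < 20928, so the inequality fails and N ≥ 9. We prove 2·3^t ≥ 41t^3 - 8t for all t ≥ 9.
When t = 9: 2·3^t = 39366 and 41t^3 - 8t = 29817, so 39366 ≥ 29817.
For the inductive step, assume it holds for an arbitrary j ≥ 9, so 2·3^j ≥ 41j^3 - 8j.
Then 2·3^(j + 1) = 3·(2·3^j) ≥ 3·(41j^3 - 8j).
Also, for j ≥ 9 we have 3·(41j^3 - 8j) ≥ 41(j+1)^3 - 8(j+1), since 3·(41j^3 - 8j) − (41(j+1)^3 - 8(j+1)) = 82j^3 - 123j^2 - 139j - 33, which is nonnegative for all j ≥ 9.
Combining, 2·3^(j + 1) ≥ 41(j+1)^3 - 8(j+1).
Hence, by induction on t, the claim holds for every t ≥ 9.
Hence the smallest such N is 9.

N = 9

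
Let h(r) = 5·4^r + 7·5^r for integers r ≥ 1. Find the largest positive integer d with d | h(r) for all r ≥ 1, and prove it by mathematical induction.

d = 5

Computing the first values: h(1) = 55 and h(2) = 255; gcd(55, 255) = 5, so d ≤ 5.
We prove 5 | 5·4^r + 7·5^r for all r ≥ 1 by induction on r.
Base step (r = 1): h(1) = 55 = 5·(11), so 5 | h(1).
Inductive step: assume the claim holds for r = m, i.e. 5 | h(m). Then
h(m+1) − 5·h(m) = (5·4^(m+1) + 7·5^(m+1)) − 5·(5·4^m + 7·5^m) = (5)·4^m·(4 − 5) = (-5)·4^m. Since 5 | h(m) by the inductive hypothesis, 5 | 5·h(m); and 5 | -5 since -5 = 5·-1. Therefore 5 | h(m+1).
By induction, the statement is established for all r ≥ 1.
Therefore the largest such d is 5.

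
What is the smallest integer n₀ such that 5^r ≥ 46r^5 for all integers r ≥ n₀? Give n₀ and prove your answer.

n₀ = 10

At r = 9: 1953125 < 2716254, so the inequality fails and n₀ ≥ 10. We prove 5^r ≥ 46r^5 for all r ≥ 10.
Base case (r = 10): 5^r = 9765625 and 46r^5 = 4600000, so 9765625 ≥ 4600000.
Suppose the result is true for r = j, so 5^j ≥ 46j^5.
Then 5^(j + 1) = 5·(5^j) ≥ 5·(46j^5).
Also, for j ≥ 10 we have 5·(46j^5) ≥ 46(j+1)^5, since 5 ≥ (1 + 1/j)^5 for all j ≥ 10.
Combining, 5^(j + 1) ≥ 46(j+1)^5.
By induction, the statement is established for all r ≥ 10.
Hence the smallest such n₀ is 10.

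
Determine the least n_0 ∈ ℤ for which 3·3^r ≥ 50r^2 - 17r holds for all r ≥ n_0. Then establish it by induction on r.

At r = 5: 729 < 1165, so the inequality fails and n_0 ≥ 6. We prove 3·3^r ≥ 50r^2 - 17r for all r ≥ 6.
When r = 6: 3·3^r = 2187 and 50r^2 - 17r = 1698, so 2187 ≥ 1698.
Inductive step: assume the claim holds for r = p, so 3·3^p ≥ 50p^2 - 17p.
Then 3·3^(p + 1) = 3·(3·3^p) ≥ 3·(50p^2 - 17p).
Also, for p ≥ 6 we have 3·(50p^2 - 17p) ≥ 50(p+1)^2 - 17(p+1), since 3·(50p^2 - 17p) − (50(p+1)^2 - 17(p+1)) = 100p^2 - 134p - 33, which is nonnegative for all p ≥ 6.
Combining, 3·3^(p + 1) ≥ 50(p+1)^2 - 17(p+1).
By the principle of mathematical induction, the result holds for all r ≥ 6.
Hence the smallest such n_0 is 6.

n_0 = 6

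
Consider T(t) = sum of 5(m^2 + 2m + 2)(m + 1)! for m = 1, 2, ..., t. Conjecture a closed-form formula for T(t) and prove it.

T(t) = (5t + 5)(t + 2)! - 10

We claim T(t) = (5t + 5)(t + 2)! - 10 for all t ≥ 1.
For the base case t = 1: T(1) = 50, and the closed form gives 50. They agree.
Inductive step: assume the claim holds for t = m, so T(m) = (5m + 5)(m + 2)! - 10.
Then T(m+1) = T(m) + (5(m^2 + 4m + 5)(m + 2)!) = ((5m + 5)(m + 2)! - 10) + (5(m^2 + 4m + 5)(m + 2)!).
Simplifying, T(m+1) = (5(m+1) + 5)((m+1) + 2)! - 10,
which is the closed form with t = m+1.
This completes the induction.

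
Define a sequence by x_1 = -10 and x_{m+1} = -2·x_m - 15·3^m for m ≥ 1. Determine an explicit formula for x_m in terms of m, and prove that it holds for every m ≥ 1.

Computing the first terms: x_1 = -10, x_2 = -25, x_3 = -85. This suggests x_m = -(-2)^(m - 1) - 3^(m + 1).
Base case (m = 1): the formula gives -10 = -10 = x_1.
For the inductive step, assume it holds for an arbitrary j ≥ 1, so x_j = -(-2)^(j - 1) - 3^(j + 1).
Then x_{j+1} = -2·x_j - 15·3^j = -2·(-(-2)^(j - 1) - 3^(j + 1)) - 15·3^j = -(-2)^j - 3^(j + 2) = -(-2)^((j+1) - 1) - 3^((j+1) + 1),
which is the claimed formula at m = j+1.
Hence, by induction on m, the claim holds for every m ≥ 1.

x_m = -(-2)^(m - 1) - 3^(m + 1)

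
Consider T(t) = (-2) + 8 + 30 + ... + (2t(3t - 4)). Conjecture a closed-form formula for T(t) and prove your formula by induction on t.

We claim T(t) = t(t + 1)(2t - 3) for all t ≥ 1.
For the base case t = 1: T(1) = -2, and the closed form gives -2. They agree.
For the inductive step, assume it holds for an arbitrary p ≥ 1, so T(p) = p(2p^2 - p - 3).
Then T(p+1) = T(p) + (2(p + 1)(3p - 1)) = (p(2p^2 - p - 3)) + (2(p + 1)(3p - 1)).
Simplifying, T(p+1) = (p + 1)(p + 2)(2p - 1) = (p+1)((p+1) + 1)(2(p+1) - 3),
which is the closed form with t = p+1.
This completes the induction.

T(t) = t(t + 1)(2t - 3)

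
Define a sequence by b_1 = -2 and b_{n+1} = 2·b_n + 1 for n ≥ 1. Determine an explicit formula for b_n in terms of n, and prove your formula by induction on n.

b_n = -2^(n - 1) - 1

Computing the first terms: b_1 = -2, b_2 = -3, b_3 = -5. This suggests b_n = -2^(n - 1) - 1.
Base case (n = 1): the formula gives -2 = -2 = b_1.
Inductive step: assume the claim holds for n = p, so b_p = -2^(p - 1) - 1.
Then b_{p+1} = 2·b_p + 1 = 2·(-2^(p - 1) - 1) + 1 = -2^p - 1 = -2^((p+1) - 1) - 1,
which is the claimed formula at n = p+1.
By the principle of mathematical induction, the result holds for all n ≥ 1.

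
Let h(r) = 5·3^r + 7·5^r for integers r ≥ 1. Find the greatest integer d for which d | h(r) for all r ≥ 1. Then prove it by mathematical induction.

Computing the first values: h(1) = 50 and h(2) = 220; gcd(50, 220) = 10, so d ≤ 10.
We prove 10 | 5·3^r + 7·5^r for all r ≥ 1 by induction on r.
For the base case r = 1: h(1) = 50 = 10·(5), so 10 | h(1).
Inductive step: assume the claim holds for r = m, i.e. 10 | h(m). Then
h(m+1) − 5·h(m) = (5·3^(m+1) + 7·5^(m+1)) − 5·(5·3^m + 7·5^m) = (5)·3^m·(3 − 5) = (-10)·3^m. Since 10 | h(m) by the inductive hypothesis, 10 | 5·h(m); and 10 | -10 since -10 = 10·-1. Therefore 10 | h(m+1).
Hence, by induction on r, the claim holds for every r ≥ 1.
Therefore the largest such d is 10.

d = 10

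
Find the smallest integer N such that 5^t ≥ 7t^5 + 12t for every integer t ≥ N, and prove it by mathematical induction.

At t = 7: 78125 < 117733, so the inequality fails and N ≥ 8. We prove 5^t ≥ 7t^5 + 12t for all t ≥ 8.
For the base case t = 8: 5^t = 390625 and 7t^5 + 12t = 229472, so 390625 ≥ 229472.
Inductive step: assume the claim holds for t = p, so 5^p ≥ 7p^5 + 12p.
Then 5^(p + 1) = 5·(5^p) ≥ 5·(7p^5 + 12p).
Also, for p ≥ 8 we have 5·(7p^5 + 12p) ≥ 7(p+1)^5 + 12(p+1), since 5·(7p^5 + 12p) − (7(p+1)^5 + 12(p+1)) = 28p^5 - 35p^4 - 70p^3 - 70p^2 + 13p - 19, which is nonnegative for all p ≥ 8.
Combining, 5^(p + 1) ≥ 7(p+1)^5 + 12(p+1).
This completes the induction.
Hence the smallest such N is 8.

N = 8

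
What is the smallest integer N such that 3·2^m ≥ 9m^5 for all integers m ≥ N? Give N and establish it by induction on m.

At m = 24: 50331648 < 71663616, so the inequality fails and N ≥ 25. We prove 3·2^m ≥ 9m^5 for all m ≥ 25.
Base case (m = 25): 3·2^m = 100663296 and 9m^5 = 87890625, so 100663296 ≥ 87890625.
Suppose the result is true for m = k, so 3·2^k ≥ 9k^5.
Then 3·2^(k + 1) = 2·(3·2^k) ≥ 2·(9k^5).
Also, for k ≥ 25 we have 2·(9k^5) ≥ 9(k+1)^5, since 2 ≥ (1 + 1/k)^5 for all k ≥ 25.
Combining, 3·2^(k + 1) ≥ 9(k+1)^5.
By the principle of mathematical induction, the result holds for all m ≥ 25.
Hence the smallest such N is 25.

N = 25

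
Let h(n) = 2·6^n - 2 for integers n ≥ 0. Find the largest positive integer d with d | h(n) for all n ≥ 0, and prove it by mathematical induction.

Computing the first values: h(0) = 0 and h(1) = 10; gcd(0, 10) = 10, so d ≤ 10.
We prove 10 | 2·6^n - 2 for all n ≥ 0 by induction on n.
For the base case n = 0: h(0) = 0 = 10·(0), so 10 | h(0).
Inductive step: suppose the statement holds for some m ≥ 0, i.e. 10 | h(m). Then
h(m+1) = 2·6^(m+1) - 2 = 6·(2·6^m - 2) + 10 = 6·h(m) + 10. The first term is divisible by 10 by the inductive hypothesis, and 10 is divisible by 10. Hence 10 | h(m+1).
By the principle of mathematical induction, the result holds for all n ≥ 0.
Therefore the largest such d is 10.

d = 10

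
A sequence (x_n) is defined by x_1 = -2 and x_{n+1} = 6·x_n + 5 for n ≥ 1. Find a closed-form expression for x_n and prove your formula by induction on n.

Computing the first terms: x_1 = -2, x_2 = -7, x_3 = -37. This suggests x_n = -6^(n - 1) - 1.
When n = 1: the formula gives -2 = -2 = x_1.
For the inductive step, assume it holds for an arbitrary p ≥ 1, so x_p = -6^(p - 1) - 1.
Then x_{p+1} = 6·x_p + 5 = 6·(-6^(p - 1) - 1) + 5 = -6^p - 1 = -6^((p+1) - 1) - 1,
which is the claimed formula at n = p+1.
By the principle of mathematical induction, the result holds for all n ≥ 1.

x_n = -6^(n - 1) - 1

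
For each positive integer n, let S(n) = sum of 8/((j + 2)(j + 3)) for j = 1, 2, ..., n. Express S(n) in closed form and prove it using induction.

We claim S(n) = 8n/(3(n + 3)) for all n ≥ 1.
For the base case n = 1: S(1) = 2/3, and the closed form gives 2/3. They agree.
For the inductive step, assume it holds for an arbitrary j ≥ 1, so S(j) = 8j/(3(j + 3)).
Then S(j+1) = S(j) + (8/((j + 3)(j + 4))) = (8j/(3(j + 3))) + (8/((j + 3)(j + 4))).
Simplifying, S(j+1) = 8(j + 1)/(3(j + 4)) = 8(j+1)/(3((j+1) + 3)),
which is the closed form with n = j+1.
Hence, by induction on n, the claim holds for every n ≥ 1.

S(n) = 8n/(3(n + 3))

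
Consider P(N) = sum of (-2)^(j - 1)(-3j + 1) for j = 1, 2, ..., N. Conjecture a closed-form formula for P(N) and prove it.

We claim P(N) = (-2)^N·N for all N ≥ 1.
When N = 1: P(1) = -2, and the closed form gives -2. They agree.
Inductive step: suppose the statement holds for some j ≥ 1, so P(j) = (-2)^j·j.
Then P(j+1) = P(j) + ((-2)^j(-3j - 2)) = ((-2)^j·j) + ((-2)^j(-3j - 2)).
Simplifying, P(j+1) = (-2)^(j + 1)(j + 1) = (-2)^(j+1)·(j+1),
which is the closed form with N = j+1.
This completes the induction.

P(N) = (-2)^N·N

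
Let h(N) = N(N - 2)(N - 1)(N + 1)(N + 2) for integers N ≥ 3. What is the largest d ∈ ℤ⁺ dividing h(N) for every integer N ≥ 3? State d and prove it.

d = 120

Computing the first values: h(3) = 120 and h(4) = 720; gcd(120, 720) = 120, so d ≤ 120.
We prove 120 | N(N - 2)(N - 1)(N + 1)(N + 2) for all N ≥ 3 by induction on N.
Base case (N = 3): h(3) = 120 = 120·(1), so 120 | h(3).
Inductive step: assume the claim holds for N = j, i.e. 120 | h(j). Then
h(j+1) − h(j) = (j-1)·j·(j+1)·(j+2)·(j+3) − (j-2)·(j-1)·j·(j+1)·(j+2) = (j-1)·j·(j+1)·(j+2)·[(j+3) − (j-2)] = 5·(j-1)·j·(j+1)·(j+2). The product of 4 consecutive integers is divisible by (4)! = 24, so h(j+1) − h(j) is divisible by 5·24 = 120. By the inductive hypothesis 120 | h(j), hence 120 | h(j+1).
This completes the induction.
Therefore the largest such d is 120.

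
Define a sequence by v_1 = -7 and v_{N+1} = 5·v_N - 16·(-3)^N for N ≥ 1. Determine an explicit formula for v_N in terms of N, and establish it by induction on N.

Computing the first terms: v_1 = -7, v_2 = 13, v_3 = -79. This suggests v_N = 2(-3)^N - 5^(N - 1).
Base step (N = 1): the formula gives -7 = -7 = v_1.
For the inductive step, assume it holds for an arbitrary k ≥ 1, so v_k = 2(-3)^k - 5^(k - 1).
Then v_{k+1} = 5·v_k - 16·(-3)^k = 5·(2(-3)^k - 5^(k - 1)) - 16·(-3)^k = 2(-3)^(k + 1) - 5^k = 2(-3)^(k+1) - 5^((k+1) - 1),
which is the claimed formula at N = k+1.
This completes the induction.

v_N = 2(-3)^N - 5^(N - 1)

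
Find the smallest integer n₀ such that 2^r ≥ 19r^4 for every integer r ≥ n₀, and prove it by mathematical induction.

At r = 22: 4194304 < 4450864, so the inequality fails and n₀ ≥ 23. We prove 2^r ≥ 19r^4 for all r ≥ 23.
When r = 23: 2^r = 8388608 and 19r^4 = 5316979, so 8388608 ≥ 5316979.
For the inductive step, assume it holds for an arbitrary j ≥ 23, so 2^j ≥ 19j^4.
Then 2^(j + 1) = 2·(2^j) ≥ 2·(19j^4).
Also, for j ≥ 23 we have 2·(19j^4) ≥ 19(j+1)^4, since 2 ≥ (1 + 1/j)^4 for all j ≥ 23.
Combining, 2^(j + 1) ≥ 19(j+1)^4.
By induction, the statement is established for all r ≥ 23.
Hence the smallest such n₀ is 23.

n₀ = 23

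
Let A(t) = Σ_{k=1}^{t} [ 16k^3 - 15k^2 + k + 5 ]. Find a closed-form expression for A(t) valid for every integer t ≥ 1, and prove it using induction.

We claim A(t) = t(4t^3 + 3t^2 - 3t + 3) for all t ≥ 1.
When t = 1: A(1) = 7, and the closed form gives 7. They agree.
For the inductive step, assume it holds for an arbitrary k ≥ 1, so A(k) = k(4k^3 + 3k^2 - 3k + 3).
Then A(k+1) = A(k) + (16k^3 + 33k^2 + 19k + 7) = (k(4k^3 + 3k^2 - 3k + 3)) + (16k^3 + 33k^2 + 19k + 7).
Simplifying, A(k+1) = (k + 1)(4k^3 + 15k^2 + 15k + 7) = (k+1)(4(k+1)^3 + 3(k+1)^2 - 3(k+1) + 3),
which is the closed form with t = k+1.
By induction, the statement is established for all t ≥ 1.

A(t) = t(4t^3 + 3t^2 - 3t + 3)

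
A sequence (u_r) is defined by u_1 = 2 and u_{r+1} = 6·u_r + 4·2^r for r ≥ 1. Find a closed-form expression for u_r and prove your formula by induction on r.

Computing the first terms: u_1 = 2, u_2 = 20, u_3 = 136. This suggests u_r = -2^r + 4·6^(r - 1).
For the base case r = 1: the formula gives 2 = 2 = u_1.
Inductive step: suppose the statement holds for some p ≥ 1, so u_p = -2^p + 4·6^(p - 1).
Then u_{p+1} = 6·u_p + 4·2^p = 6·(-2^p + 4·6^(p - 1)) + 4·2^p = -2^(p + 1) + 4·6^p = -2^(p+1) + 4·6^((p+1) - 1),
which is the claimed formula at r = p+1.
By induction, the statement is established for all r ≥ 1.

u_r = -2^r + 4·6^(r - 1)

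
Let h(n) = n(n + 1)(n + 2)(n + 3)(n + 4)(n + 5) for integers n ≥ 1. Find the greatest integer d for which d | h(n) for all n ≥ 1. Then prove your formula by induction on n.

Computing the first values: h(1) = 720 and h(2) = 5040; gcd(720, 5040) = 720, so d ≤ 720.
We prove 720 | n(n + 1)(n + 2)(n + 3)(n + 4)(n + 5) for all n ≥ 1 by induction on n.
Base case (n = 1): h(1) = 720 = 720·(1), so 720 | h(1).
Inductive step: suppose the statement holds for some p ≥ 1, i.e. 720 | h(p). Then
h(p+1) − h(p) = (p+1)·(p+2)·(p+3)·(p+4)·(p+5)·(p+6) − p·(p+1)·(p+2)·(p+3)·(p+4)·(p+5) = (p+1)·(p+2)·(p+3)·(p+4)·(p+5)·[(p+6) − p] = 6·(p+1)·(p+2)·(p+3)·(p+4)·(p+5). The product of 5 consecutive integers is divisible by (5)! = 120, so h(p+1) − h(p) is divisible by 6·120 = 720. By the inductive hypothesis 720 | h(p), hence 720 | h(p+1).
By the principle of mathematical induction, the result holds for all n ≥ 1.
Therefore the largest such d is 720.

d = 720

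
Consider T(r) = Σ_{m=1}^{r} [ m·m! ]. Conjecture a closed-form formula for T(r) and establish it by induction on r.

We claim T(r) = (r + 1)! - 1 for all r ≥ 1.
When r = 1: T(1) = 1, and the closed form gives 1. They agree.
Inductive step: assume the claim holds for r = m, so T(m) = (m + 1)! - 1.
Then T(m+1) = T(m) + ((m + 1)(m + 1)!) = ((m + 1)! - 1) + ((m + 1)(m + 1)!).
Simplifying, T(m+1) = ((m+1) + 1)! - 1,
which is the closed form with r = m+1.
By induction, the statement is established for all r ≥ 1.

T(r) = (r + 1)! - 1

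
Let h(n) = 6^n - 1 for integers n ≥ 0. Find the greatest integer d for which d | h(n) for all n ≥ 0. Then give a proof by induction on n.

d = 5

Computing the first values: h(0) = 0 and h(1) = 5; gcd(0, 5) = 5, so d ≤ 5.
We prove 5 | 6^n - 1 for all n ≥ 0 by induction on n.
Base case (n = 0): h(0) = 0 = 5·(0), so 5 | h(0).
Inductive step: suppose the statement holds for some i ≥ 0, i.e. 5 | h(i). Then
h(i+1) = 6^(i+1) - 1 = 6·(6^i - 1) + 5 = 6·h(i) + 5. The first term is divisible by 5 by the inductive hypothesis, and 5 is divisible by 5. Hence 5 | h(i+1).
Hence, by induction on n, the claim holds for every n ≥ 0.
Therefore the largest such d is 5.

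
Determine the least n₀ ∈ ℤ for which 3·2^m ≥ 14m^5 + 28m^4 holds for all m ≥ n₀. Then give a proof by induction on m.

n₀ = 26

At m = 25: 100663296 < 147656250, so the inequality fails and n₀ ≥ 26. We prove 3·2^m ≥ 14m^5 + 28m^4 for all m ≥ 26.
When m = 26: 3·2^m = 201326592 and 14m^5 + 28m^4 = 179134592, so 201326592 ≥ 179134592.
Inductive step: suppose the statement holds for some k ≥ 26, so 3·2^k ≥ 14k^5 + 28k^4.
Then 3·2^(k + 1) = 2·(3·2^k) ≥ 2·(14k^5 + 28k^4).
Also, for k ≥ 26 we have 2·(14k^5 + 28k^4) ≥ 14(k+1)^5 + 28(k+1)^4, since 2·(14k^5 + 28k^4) − (14(k+1)^5 + 28(k+1)^4) = 14k^5 - 42k^4 - 252k^3 - 308k^2 - 182k - 42, which is nonnegative for all k ≥ 26.
Combining, 3·2^(k + 1) ≥ 14(k+1)^5 + 28(k+1)^4.
Hence, by induction on m, the claim holds for every m ≥ 26.
Hence the smallest such n₀ is 26.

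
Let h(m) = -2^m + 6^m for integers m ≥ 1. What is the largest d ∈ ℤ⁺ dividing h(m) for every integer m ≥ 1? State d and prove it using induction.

d = 4

Computing the first values: h(1) = 4 and h(2) = 32; gcd(4, 32) = 4, so d ≤ 4.
We prove 4 | -2^m + 6^m for all m ≥ 1 by induction on m.
When m = 1: h(1) = 4 = 4·(1), so 4 | h(1).
Suppose the result is true for m = k, i.e. 4 | h(k). Then
6^{k+1} − 2^{k+1} = 6·6^k − 2·2^k = 6·(6^k − 2^k) + (4)·2^k. The first term is divisible by 4 by the inductive hypothesis, and the second term (4)·2^k is divisible by 4 since 4 | 4. Hence 4 | h(k+1).
By the principle of mathematical induction, the result holds for all m ≥ 1.
Therefore the largest such d is 4.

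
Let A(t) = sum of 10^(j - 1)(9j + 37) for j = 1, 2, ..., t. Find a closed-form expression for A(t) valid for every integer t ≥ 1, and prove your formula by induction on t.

A(t) = 10^t(t + 4) - 4

We claim A(t) = 10^t(t + 4) - 4 for all t ≥ 1.
When t = 1: A(1) = 46, and the closed form gives 46. They agree.
Suppose the result is true for t = j, so A(j) = 10^j(j + 4) - 4.
Then A(j+1) = A(j) + (10^j(9j + 46)) = (10^j(j + 4) - 4) + (10^j(9j + 46)).
Simplifying, A(j+1) = 10·10^j·j + 50·10^j - 4 = 10^(j+1)((j+1) + 4) - 4,
which is the closed form with t = j+1.
This completes the induction.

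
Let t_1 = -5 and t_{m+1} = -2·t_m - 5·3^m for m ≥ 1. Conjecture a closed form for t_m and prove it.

Computing the first terms: t_1 = -5, t_2 = -5, t_3 = -35. This suggests t_m = (-2)^m - 3^m.
Base step (m = 1): the formula gives -5 = -5 = t_1.
Suppose the result is true for m = j, so t_j = (-2)^j - 3^j.
Then t_{j+1} = -2·t_j - 5·3^j = -2·((-2)^j - 3^j) - 5·3^j = (-2)^(j + 1) - 3^(j + 1),
which is the claimed formula at m = j+1.
By induction, the statement is established for all m ≥ 1.

t_m = (-2)^m - 3^m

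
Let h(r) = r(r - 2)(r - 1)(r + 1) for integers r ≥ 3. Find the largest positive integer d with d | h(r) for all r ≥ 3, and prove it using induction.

d = 24

Computing the first values: h(3) = 24 and h(4) = 120; gcd(24, 120) = 24, so d ≤ 24.
We prove 24 | r(r - 2)(r - 1)(r + 1) for all r ≥ 3 by induction on r.
When r = 3: h(3) = 24 = 24·(1), so 24 | h(3).
Suppose the result is true for r = p, i.e. 24 | h(p). Then
h(p+1) − h(p) = (p-1)·p·(p+1)·(p+2) − (p-2)·(p-1)·p·(p+1) = (p-1)·p·(p+1)·[(p+2) − (p-2)] = 4·(p-1)·p·(p+1). The product of 3 consecutive integers is divisible by (3)! = 6, so h(p+1) − h(p) is divisible by 4·6 = 24. By the inductive hypothesis 24 | h(p), hence 24 | h(p+1).
This completes the induction.
Therefore the largest such d is 24.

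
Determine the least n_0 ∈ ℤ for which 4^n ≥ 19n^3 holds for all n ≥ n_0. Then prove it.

At n = 6: 4096 < 4104, so the inequality fails and n_0 ≥ 7. We prove 4^n ≥ 19n^3 for all n ≥ 7.
When n = 7: 4^n = 16384 and 19n^3 = 6517, so 16384 ≥ 6517.
Inductive step: suppose the statement holds for some i ≥ 7, so 4^i ≥ 19i^3.
Then 4^(i + 1) = 4·(4^i) ≥ 4·(19i^3).
Also, for i ≥ 7 we have 4·(19i^3) ≥ 19(i+1)^3, since 4 ≥ (1 + 1/i)^3 for all i ≥ 7.
Combining, 4^(i + 1) ≥ 19(i+1)^3.
By induction, the statement is established for all n ≥ 7.
Hence the smallest such n_0 is 7.

n_0 = 7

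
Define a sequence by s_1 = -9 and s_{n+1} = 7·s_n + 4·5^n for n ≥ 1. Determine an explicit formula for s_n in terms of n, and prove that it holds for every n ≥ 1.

s_n = -2·5^n + 7^(n - 1)

Computing the first terms: s_1 = -9, s_2 = -43, s_3 = -201. This suggests s_n = -2·5^n + 7^(n - 1).
When n = 1: the formula gives -9 = -9 = s_1.
Inductive step: suppose the statement holds for some k ≥ 1, so s_k = -2·5^k + 7^(k - 1).
Then s_{k+1} = 7·s_k + 4·5^k = 7·(-2·5^k + 7^(k - 1)) + 4·5^k = -2·5^(k + 1) + 7^k = -2·5^(k+1) + 7^((k+1) - 1),
which is the claimed formula at n = k+1.
By induction, the statement is established for all n ≥ 1.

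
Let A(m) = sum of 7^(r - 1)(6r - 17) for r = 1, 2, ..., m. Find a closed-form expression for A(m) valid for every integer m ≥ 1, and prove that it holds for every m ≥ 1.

We claim A(m) = 7^m(m - 3) + 3 for all m ≥ 1.
For the base case m = 1: A(1) = -11, and the closed form gives -11. They agree.
Suppose the result is true for m = r, so A(r) = 7^r(r - 3) + 3.
Then A(r+1) = A(r) + (7^r(6r - 11)) = (7^r(r - 3) + 3) + (7^r(6r - 11)).
Simplifying, A(r+1) = 7·7^r·r - 14·7^r + 3 = 7^(r+1)((r+1) - 3) + 3,
which is the closed form with m = r+1.
By the principle of mathematical induction, the result holds for all m ≥ 1.

A(m) = 7^m(m - 3) + 3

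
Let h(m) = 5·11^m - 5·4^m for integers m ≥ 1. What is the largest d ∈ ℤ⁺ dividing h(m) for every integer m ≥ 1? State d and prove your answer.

Computing the first values: h(1) = 35 and h(2) = 525; gcd(35, 525) = 35, so d ≤ 35.
We prove 35 | 5·11^m - 5·4^m for all m ≥ 1 by induction on m.
When m = 1: h(1) = 35 = 35·(1), so 35 | h(1).
Inductive step: assume the claim holds for m = p, i.e. 35 | h(p). Then
h(p+1) − 11·h(p) = (5·11^(p+1) - 5·4^(p+1)) − 11·(5·11^p - 5·4^p) = (-5)·4^p·(4 − 11) = (35)·4^p. Since 35 | h(p) by the inductive hypothesis, 35 | 11·h(p); and 35 | 35 since 35 = 35·1. Therefore 35 | h(p+1).
Hence, by induction on m, the claim holds for every m ≥ 1.
Therefore the largest such d is 35.

d = 35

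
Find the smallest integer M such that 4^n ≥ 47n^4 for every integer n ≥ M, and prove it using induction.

At n = 9: 262144 < 308367, so the inequality fails and M ≥ 10. We prove 4^n ≥ 47n^4 for all n ≥ 10.
Base step (n = 10): 4^n = 1048576 and 47n^4 = 470000, so 1048576 ≥ 470000.
Suppose the result is true for n = i, so 4^i ≥ 47i^4.
Then 4^(i + 1) = 4·(4^i) ≥ 4·(47i^4).
Also, for i ≥ 10 we have 4·(47i^4) ≥ 47(i+1)^4, since 4 ≥ (1 + 1/i)^4 for all i ≥ 10.
Combining, 4^(i + 1) ≥ 47(i+1)^4.
By induction, the statement is established for all n ≥ 10.
Hence the smallest such M is 10.

M = 10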